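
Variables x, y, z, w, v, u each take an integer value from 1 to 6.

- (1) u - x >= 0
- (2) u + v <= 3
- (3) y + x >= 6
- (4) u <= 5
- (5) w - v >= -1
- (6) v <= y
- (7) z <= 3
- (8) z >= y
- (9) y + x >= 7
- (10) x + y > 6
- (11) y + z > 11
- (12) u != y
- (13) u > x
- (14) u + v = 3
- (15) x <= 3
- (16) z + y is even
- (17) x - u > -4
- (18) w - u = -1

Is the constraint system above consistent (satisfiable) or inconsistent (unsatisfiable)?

Unsatisfiable

From constraints 7 and 8: y ≤ z ≤ 3. From constraint 15: x ≤ 3. Hence y + x ≤ 6. But constraint 9 requires y + x ≥ 7, and 7 > 6. Contradiction.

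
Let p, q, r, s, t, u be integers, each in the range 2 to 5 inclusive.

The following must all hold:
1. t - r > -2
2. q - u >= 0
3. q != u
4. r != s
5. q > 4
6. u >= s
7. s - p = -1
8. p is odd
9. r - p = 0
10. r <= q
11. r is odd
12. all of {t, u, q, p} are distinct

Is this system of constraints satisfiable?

Take p = 3, q = 5, r = 3, s = 2, t = 4, u = 2. Then constraint 1: t - r = 1; constraint 2: q - u = 3, and every other listed constraint is also met.

Satisfiable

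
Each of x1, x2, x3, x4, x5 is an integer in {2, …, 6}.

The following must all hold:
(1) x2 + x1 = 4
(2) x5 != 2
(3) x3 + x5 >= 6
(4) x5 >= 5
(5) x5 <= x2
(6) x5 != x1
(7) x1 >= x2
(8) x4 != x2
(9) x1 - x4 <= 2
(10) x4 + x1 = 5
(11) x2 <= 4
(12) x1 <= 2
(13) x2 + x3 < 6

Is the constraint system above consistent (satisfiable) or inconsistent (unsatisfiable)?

Unsatisfiable

From constraints 4 and 5: x2 ≥ x5 and x5 ≥ 5, so x2 ≥ 5. From constraints 7 and 12: x2 ≤ x1 and x1 ≤ 2, so x2 ≤ 2. But 2 < 5, so no value of x2 works.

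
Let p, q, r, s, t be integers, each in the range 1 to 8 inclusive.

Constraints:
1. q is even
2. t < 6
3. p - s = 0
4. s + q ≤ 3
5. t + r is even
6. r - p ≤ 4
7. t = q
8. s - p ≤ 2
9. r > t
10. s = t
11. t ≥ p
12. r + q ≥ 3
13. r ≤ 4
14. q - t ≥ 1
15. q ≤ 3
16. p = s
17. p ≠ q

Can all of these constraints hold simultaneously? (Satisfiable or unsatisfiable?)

Unsatisfiable

From constraints 7, 10, and 16, p = s = t = q, so p = q. But constraint 17 says p ≠ q. Contradiction.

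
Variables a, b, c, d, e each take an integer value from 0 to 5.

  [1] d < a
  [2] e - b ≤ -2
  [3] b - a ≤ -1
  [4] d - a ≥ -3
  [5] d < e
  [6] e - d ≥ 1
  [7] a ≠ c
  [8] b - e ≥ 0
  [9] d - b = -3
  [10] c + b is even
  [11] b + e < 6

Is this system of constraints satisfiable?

Constraints 2, 3, 4, and 6 give e − d ≥ 1, d − a ≥ -3, a − b ≥ 1, b − e ≥ 2.
Adding all 4 inequalities: the left sides telescope to 0, and the right sides sum to 1 + (-3) + 1 + 2 = 1. So 0 ≥ 1, which is false.

Unsatisfiable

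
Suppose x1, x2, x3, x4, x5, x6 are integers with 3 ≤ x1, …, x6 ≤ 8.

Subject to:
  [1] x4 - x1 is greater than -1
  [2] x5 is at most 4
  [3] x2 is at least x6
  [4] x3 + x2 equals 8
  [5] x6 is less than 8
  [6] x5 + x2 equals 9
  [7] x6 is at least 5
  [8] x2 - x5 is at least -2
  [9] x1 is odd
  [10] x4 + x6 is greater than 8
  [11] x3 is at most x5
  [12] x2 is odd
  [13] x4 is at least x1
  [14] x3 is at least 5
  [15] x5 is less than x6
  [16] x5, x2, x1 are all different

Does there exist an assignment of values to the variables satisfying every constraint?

Unsatisfiable

From constraint 14: x3 ≥ 5. From constraints 3 and 7: x2 ≥ x6 ≥ 5. Hence x3 + x2 ≥ 10. But constraint 4 requires x3 + x2 = 8, and 8 < 10. Contradiction.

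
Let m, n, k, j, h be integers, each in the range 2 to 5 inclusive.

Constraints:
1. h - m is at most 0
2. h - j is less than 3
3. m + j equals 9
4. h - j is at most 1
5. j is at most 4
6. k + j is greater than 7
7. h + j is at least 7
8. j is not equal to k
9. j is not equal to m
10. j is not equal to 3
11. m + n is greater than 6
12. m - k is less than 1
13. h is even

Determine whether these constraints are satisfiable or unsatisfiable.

Setting (m, n, k, j, h) = (5, 2, 5, 4, 4) satisfies everything: constraint 1: h - m = -1; constraint 2: h - j = 0; constraint 3: m + j = 9, and the others follow.

Satisfiable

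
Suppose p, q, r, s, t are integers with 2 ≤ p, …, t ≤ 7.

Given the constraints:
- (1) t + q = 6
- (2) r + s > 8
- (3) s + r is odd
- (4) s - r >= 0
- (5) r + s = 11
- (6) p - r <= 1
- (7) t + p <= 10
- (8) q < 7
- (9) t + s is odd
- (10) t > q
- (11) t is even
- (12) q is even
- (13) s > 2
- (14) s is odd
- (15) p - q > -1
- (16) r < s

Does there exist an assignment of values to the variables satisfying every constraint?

Satisfiable

Take p = 3, q = 2, r = 4, s = 7, t = 4. Then constraint 1: t + q = 6; constraint 2: r + s = 11, and every other listed constraint is also met.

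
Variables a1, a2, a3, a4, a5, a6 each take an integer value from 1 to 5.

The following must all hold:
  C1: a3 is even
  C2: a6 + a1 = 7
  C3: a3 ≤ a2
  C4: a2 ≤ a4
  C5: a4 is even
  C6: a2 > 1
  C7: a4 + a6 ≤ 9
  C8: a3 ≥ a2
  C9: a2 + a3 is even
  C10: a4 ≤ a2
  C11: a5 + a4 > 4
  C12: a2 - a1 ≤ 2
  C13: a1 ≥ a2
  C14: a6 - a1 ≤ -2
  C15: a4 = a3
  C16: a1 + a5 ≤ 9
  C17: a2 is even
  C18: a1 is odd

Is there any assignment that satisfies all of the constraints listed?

The assignment a1 = 5, a2 = 4, a3 = 4, a4 = 4, a5 = 1, a6 = 2 works:
  constraint 2 holds since a6 + a1 = 7.
  constraint 7 holds since a4 + a6 = 6.
The rest check out directly.

Satisfiable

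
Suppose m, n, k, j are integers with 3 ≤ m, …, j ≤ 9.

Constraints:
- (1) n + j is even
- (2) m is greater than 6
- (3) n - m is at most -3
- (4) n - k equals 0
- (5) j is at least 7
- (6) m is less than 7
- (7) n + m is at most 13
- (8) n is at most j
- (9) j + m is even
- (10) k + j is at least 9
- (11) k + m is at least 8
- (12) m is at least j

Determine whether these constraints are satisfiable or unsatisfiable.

Unsatisfiable

From constraints 5 and 12: m ≥ j and j ≥ 7, so m ≥ 7. From constraint 6: m ≤ 6. But 6 < 7, so no value of m works.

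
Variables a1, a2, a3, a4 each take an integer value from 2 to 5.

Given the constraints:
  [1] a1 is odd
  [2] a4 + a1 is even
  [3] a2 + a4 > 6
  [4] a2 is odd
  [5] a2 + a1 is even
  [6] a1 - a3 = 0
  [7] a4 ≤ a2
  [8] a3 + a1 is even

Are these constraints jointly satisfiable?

Satisfiable

Take a1 = 3, a2 = 5, a3 = 3, a4 = 3. Then constraint 1: a1 = 3 is odd; constraint 3: a2 + a4 = 8; constraint 6: a1 - a3 = 0, and every other listed constraint is also met.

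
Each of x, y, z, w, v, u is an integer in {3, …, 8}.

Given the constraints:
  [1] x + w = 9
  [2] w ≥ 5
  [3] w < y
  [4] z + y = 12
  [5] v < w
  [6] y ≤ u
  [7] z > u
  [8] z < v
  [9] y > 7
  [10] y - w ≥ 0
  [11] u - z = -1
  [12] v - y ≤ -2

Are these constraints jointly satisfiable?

Unsatisfiable

Constraints 3, 5, 6, 7, and 8 give y ≤ u, u < z, z < v, v < w, w < y. Chaining: y ≤ u < z < v < w < y, which forces y < y — impossible.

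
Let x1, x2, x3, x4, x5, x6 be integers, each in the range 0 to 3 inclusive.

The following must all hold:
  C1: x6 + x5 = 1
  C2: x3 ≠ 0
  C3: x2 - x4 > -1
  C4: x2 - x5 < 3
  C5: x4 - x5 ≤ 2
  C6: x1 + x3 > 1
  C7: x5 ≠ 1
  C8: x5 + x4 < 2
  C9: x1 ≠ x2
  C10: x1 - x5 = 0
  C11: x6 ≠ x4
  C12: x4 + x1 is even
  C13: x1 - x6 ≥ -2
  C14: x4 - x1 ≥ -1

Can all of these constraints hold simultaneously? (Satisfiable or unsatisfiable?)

Satisfiable

Setting (x1, x2, x3, x4, x5, x6) = (0, 2, 3, 0, 0, 1) satisfies everything: constraint 1: x6 + x5 = 1; constraint 3: x2 - x4 = 2; constraint 4: x2 - x5 = 2, and the others follow.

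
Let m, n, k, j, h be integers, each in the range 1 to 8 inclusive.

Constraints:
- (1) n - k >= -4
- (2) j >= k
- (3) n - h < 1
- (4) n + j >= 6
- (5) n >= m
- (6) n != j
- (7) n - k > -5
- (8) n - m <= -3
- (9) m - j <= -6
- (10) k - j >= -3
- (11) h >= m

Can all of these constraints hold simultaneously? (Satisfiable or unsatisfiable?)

Constraints 1, 8, 9, and 10 give k − j ≥ -3, j − m ≥ 6, m − n ≥ 3, n − k ≥ -4.
Adding all 4 inequalities: the left sides telescope to 0, and the right sides sum to (-3) + 6 + 3 + (-4) = 2. So 0 ≥ 2, which is false.

Unsatisfiable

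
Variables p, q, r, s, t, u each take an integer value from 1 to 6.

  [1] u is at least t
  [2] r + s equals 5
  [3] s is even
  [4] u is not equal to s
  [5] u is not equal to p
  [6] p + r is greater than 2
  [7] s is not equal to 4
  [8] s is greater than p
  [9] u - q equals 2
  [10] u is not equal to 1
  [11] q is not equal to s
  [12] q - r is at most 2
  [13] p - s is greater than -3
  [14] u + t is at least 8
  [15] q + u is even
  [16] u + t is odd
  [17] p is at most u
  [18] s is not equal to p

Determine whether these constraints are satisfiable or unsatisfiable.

Satisfiable

One satisfying assignment is p = 1, q = 4, r = 3, s = 2, t = 3, u = 6.
For the less obvious constraints — constraint 2: r + s = 5; constraint 6: p + r = 4; constraint 9: u - q = 2 — and the others hold by inspection.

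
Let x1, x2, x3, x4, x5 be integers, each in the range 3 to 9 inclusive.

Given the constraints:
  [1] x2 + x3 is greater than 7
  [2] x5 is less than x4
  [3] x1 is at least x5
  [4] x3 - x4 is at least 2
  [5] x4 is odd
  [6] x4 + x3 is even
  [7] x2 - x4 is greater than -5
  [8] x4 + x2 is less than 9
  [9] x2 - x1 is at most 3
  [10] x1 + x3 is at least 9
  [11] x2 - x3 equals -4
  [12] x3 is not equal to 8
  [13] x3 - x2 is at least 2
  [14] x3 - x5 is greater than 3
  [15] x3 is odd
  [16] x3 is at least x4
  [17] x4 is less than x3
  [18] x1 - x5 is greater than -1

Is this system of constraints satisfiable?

Satisfiable

Setting (x1, x2, x3, x4, x5) = (3, 3, 7, 5, 3) satisfies everything: constraint 1: x2 + x3 = 10; constraint 4: x3 - x4 = 2, and the others follow.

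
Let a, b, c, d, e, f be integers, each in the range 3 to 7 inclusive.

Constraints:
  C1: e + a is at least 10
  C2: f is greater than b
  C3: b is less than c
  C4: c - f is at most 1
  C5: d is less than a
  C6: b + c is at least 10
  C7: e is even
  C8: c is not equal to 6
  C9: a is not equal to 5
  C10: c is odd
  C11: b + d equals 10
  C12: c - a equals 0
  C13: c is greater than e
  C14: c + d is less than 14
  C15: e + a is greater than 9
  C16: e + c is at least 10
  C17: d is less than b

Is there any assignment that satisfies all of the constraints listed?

One satisfying assignment is a = 7, b = 6, c = 7, d = 4, e = 4, f = 7.
For the less obvious constraints — constraint 1: e + a = 11; constraint 4: c - f = 0 — and the others hold by inspection.

Satisfiable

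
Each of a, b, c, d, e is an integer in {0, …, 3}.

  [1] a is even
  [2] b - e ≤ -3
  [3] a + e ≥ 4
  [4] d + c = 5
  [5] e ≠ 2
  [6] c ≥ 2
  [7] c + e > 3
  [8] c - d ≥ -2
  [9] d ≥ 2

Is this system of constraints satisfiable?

Setting (a, b, c, d, e) = (2, 0, 3, 2, 3) satisfies everything: constraint 2: b - e = -3; constraint 3: a + e = 5; constraint 4: d + c = 5, and the others follow.

Satisfiable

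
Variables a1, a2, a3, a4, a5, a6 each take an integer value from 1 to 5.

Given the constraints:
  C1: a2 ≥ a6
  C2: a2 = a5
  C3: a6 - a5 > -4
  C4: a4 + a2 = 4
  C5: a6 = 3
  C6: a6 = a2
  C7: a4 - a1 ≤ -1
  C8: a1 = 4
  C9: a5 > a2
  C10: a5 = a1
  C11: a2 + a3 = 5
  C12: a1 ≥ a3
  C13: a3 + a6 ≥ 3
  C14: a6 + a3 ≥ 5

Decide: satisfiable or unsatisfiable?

Constraint 5 fixes a6 = 3 and constraint 8 fixes a1 = 4. Constraints 2, 6, and 10 give a6 = a2 = a5 = a1, so a6 = a1. But 3 ≠ 4 — contradiction.

Unsatisfiable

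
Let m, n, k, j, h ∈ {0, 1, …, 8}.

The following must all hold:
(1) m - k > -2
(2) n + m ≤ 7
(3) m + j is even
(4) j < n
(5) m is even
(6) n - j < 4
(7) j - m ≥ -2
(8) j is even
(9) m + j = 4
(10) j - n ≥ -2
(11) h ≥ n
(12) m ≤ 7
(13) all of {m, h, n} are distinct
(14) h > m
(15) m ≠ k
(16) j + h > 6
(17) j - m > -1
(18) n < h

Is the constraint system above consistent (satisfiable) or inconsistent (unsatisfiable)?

Satisfiable

Setting (m, n, k, j, h) = (2, 4, 3, 2, 5) satisfies everything: constraint 1: m - k = -1; constraint 2: n + m = 6; constraint 6: n - j = 2, and the others follow.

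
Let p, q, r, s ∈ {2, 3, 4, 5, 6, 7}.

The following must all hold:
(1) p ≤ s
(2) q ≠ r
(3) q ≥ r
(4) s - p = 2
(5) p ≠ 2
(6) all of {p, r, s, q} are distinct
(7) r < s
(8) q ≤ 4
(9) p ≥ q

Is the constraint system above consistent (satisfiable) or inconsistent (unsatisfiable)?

Take p = 4, q = 3, r = 2, s = 6. Then constraint 1: p = 4, s = 6; constraint 4: s - p = 2; constraint 6: values 4, 2, 6, 3 are distinct, and every other listed constraint is also met.

Satisfiable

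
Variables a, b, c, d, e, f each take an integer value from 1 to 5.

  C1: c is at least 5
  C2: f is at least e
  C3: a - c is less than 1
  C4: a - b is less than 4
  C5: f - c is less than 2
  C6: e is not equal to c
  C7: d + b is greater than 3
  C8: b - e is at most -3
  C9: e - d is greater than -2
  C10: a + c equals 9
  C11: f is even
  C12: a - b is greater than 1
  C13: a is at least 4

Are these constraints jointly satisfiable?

One satisfying assignment is a = 4, b = 1, c = 5, d = 3, e = 4, f = 4.
For the less obvious constraints — constraint 3: a - c = -1; constraint 4: a - b = 3 — and the others hold by inspection.

Satisfiable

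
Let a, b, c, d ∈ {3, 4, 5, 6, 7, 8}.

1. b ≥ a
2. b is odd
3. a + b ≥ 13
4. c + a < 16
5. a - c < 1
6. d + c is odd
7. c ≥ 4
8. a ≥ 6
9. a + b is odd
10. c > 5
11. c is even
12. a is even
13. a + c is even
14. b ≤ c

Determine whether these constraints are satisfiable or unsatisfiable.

One satisfying assignment is a = 6, b = 7, c = 8, d = 7.
For the less obvious constraints — constraint 3: a + b = 13; constraint 4: c + a = 14; constraint 5: a - c = -2 — and the others hold by inspection.

Satisfiable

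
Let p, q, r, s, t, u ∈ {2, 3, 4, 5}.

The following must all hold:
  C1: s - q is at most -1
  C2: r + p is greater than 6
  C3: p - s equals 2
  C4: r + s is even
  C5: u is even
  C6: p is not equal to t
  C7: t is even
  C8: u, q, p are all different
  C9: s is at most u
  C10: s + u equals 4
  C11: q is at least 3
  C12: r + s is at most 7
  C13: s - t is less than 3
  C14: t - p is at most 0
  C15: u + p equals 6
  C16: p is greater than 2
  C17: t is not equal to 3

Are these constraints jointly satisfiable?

One satisfying assignment is p = 4, q = 3, r = 4, s = 2, t = 2, u = 2.
For the less obvious constraints — constraint 1: s - q = -1; constraint 2: r + p = 8 — and the others hold by inspection.

Satisfiable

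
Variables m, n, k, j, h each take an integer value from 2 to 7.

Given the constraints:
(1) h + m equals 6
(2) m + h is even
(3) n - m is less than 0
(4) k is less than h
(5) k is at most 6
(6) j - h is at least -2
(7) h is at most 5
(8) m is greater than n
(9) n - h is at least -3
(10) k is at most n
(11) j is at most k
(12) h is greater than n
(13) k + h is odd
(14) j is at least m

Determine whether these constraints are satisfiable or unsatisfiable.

Constraints 8, 10, 11, and 14 give m ≤ j, j ≤ k, k ≤ n, n < m. Chaining: m ≤ j ≤ k ≤ n < m, which forces m < m — impossible.

Unsatisfiable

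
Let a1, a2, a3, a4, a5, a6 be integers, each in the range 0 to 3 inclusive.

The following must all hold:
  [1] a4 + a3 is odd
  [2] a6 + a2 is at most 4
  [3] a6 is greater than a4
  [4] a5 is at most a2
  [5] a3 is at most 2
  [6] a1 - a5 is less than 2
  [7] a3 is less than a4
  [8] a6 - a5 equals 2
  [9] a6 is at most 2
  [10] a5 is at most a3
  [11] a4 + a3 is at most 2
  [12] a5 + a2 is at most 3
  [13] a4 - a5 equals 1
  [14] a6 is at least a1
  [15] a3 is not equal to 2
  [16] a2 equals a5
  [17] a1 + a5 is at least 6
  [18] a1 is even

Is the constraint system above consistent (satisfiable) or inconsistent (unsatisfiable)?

Unsatisfiable

From constraints 9 and 14: a1 ≤ a6 ≤ 2. From constraints 5 and 10: a5 ≤ a3 ≤ 2. Hence a1 + a5 ≤ 4. But constraint 17 requires a1 + a5 ≥ 6, and 6 > 4. Contradiction.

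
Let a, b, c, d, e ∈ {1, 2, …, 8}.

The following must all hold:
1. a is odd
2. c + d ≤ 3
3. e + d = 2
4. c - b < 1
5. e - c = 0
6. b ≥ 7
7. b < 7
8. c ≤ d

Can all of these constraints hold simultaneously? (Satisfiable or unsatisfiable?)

From constraint 6: b ≥ 7. From constraint 7: b ≤ 6. But 6 < 7, so no value of b works.

Unsatisfiable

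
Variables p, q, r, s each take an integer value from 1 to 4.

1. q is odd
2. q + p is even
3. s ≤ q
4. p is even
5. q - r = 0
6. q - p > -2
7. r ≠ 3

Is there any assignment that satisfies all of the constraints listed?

Unsatisfiable

Constraint 1 makes q odd and constraint 4 makes p even, so q + p must be odd. Constraint 2 says q + p is even — contradiction.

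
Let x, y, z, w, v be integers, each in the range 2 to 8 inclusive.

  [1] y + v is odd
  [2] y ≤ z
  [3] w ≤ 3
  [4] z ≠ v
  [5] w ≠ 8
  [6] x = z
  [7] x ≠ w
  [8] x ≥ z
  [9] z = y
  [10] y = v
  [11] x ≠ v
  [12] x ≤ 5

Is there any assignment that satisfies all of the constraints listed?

Unsatisfiable

From constraints 6, 9, and 10, x = z = y = v, so x = v. But constraint 11 says x ≠ v. Contradiction.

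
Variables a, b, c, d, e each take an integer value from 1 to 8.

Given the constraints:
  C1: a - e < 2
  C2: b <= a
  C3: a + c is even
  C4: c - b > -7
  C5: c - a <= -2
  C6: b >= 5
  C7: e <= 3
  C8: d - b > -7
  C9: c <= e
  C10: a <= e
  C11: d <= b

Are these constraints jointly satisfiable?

From constraints 2 and 6: a ≥ b and b ≥ 5, so a ≥ 5. From constraints 7 and 10: a ≤ e and e ≤ 3, so a ≤ 3. But 3 < 5, so no value of a works.

Unsatisfiable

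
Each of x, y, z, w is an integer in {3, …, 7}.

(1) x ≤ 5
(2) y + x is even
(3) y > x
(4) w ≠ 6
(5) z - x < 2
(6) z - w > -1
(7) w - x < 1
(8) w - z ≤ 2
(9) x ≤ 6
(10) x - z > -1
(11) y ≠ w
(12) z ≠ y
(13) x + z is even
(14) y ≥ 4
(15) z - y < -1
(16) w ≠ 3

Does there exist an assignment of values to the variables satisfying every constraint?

Take x = 5, y = 7, z = 5, w = 4. Then constraint 5: z - x = 0; constraint 6: z - w = 1, and every other listed constraint is also met.

Satisfiable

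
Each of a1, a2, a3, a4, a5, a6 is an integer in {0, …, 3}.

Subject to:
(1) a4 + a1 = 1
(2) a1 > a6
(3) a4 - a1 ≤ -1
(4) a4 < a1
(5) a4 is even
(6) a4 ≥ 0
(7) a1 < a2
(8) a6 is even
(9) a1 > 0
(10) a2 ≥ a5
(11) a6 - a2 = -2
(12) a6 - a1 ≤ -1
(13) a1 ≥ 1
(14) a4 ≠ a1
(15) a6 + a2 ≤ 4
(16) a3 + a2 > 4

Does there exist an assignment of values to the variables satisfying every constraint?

Setting (a1, a2, a3, a4, a5, a6) = (1, 2, 3, 0, 1, 0) satisfies everything: constraint 1: a4 + a1 = 1; constraint 3: a4 - a1 = -1; constraint 11: a6 - a2 = -2, and the others follow.

Satisfiable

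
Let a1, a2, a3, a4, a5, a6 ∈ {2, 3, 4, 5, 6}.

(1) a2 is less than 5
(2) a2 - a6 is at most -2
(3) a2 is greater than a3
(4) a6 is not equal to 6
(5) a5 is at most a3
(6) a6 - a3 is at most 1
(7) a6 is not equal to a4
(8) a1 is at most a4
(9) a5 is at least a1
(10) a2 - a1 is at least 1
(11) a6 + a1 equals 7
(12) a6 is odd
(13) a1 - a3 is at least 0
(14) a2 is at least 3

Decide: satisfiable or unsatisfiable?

Unsatisfiable

Constraints 2, 6, 10, and 13 give a6 − a2 ≥ 2, a2 − a1 ≥ 1, a1 − a3 ≥ 0, a3 − a6 ≥ -1.
Adding all 4 inequalities: the left sides telescope to 0, and the right sides sum to 2 + 1 + 0 + (-1) = 2. So 0 ≥ 2, which is false.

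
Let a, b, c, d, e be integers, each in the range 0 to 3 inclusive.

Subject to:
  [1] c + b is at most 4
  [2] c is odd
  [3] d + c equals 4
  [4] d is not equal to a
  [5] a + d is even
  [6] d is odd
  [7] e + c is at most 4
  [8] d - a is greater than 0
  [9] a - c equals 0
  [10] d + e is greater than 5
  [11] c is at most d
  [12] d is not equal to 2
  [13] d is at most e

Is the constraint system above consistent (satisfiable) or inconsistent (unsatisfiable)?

Setting (a, b, c, d, e) = (1, 0, 1, 3, 3) satisfies everything: constraint 1: c + b = 1; constraint 3: d + c = 4, and the others follow.

Satisfiable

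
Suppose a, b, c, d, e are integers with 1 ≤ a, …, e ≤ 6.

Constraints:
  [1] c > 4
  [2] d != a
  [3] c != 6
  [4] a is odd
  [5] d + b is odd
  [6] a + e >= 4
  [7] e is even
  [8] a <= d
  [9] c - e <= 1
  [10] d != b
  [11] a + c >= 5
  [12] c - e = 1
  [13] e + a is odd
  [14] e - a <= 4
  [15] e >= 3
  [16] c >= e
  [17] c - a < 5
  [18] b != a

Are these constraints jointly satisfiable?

Satisfiable

Try a = 3, b = 5, c = 5, d = 4, e = 4.
Check constraint 6: a + e = 7; constraint 9: c - e = 1. The remaining constraints are straightforward to verify.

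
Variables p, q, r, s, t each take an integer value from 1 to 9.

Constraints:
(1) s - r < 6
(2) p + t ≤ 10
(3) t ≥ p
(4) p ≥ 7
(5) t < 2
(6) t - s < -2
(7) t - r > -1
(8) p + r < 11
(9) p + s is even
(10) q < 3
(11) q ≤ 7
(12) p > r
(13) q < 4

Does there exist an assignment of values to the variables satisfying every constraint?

Unsatisfiable

From constraints 3 and 4: t ≥ p and p ≥ 7, so t ≥ 7. From constraint 5: t ≤ 1. But 1 < 7, so no value of t works.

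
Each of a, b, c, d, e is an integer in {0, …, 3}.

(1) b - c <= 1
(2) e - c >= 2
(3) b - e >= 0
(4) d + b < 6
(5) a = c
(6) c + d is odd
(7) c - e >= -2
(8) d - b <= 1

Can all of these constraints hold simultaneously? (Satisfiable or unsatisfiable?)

Constraints 1, 2, and 3 give e − c ≥ 2, c − b ≥ -1, b − e ≥ 0.
Adding all 3 inequalities: the left sides telescope to 0, and the right sides sum to 2 + (-1) + 0 = 1. So 0 ≥ 1, which is false.

Unsatisfiable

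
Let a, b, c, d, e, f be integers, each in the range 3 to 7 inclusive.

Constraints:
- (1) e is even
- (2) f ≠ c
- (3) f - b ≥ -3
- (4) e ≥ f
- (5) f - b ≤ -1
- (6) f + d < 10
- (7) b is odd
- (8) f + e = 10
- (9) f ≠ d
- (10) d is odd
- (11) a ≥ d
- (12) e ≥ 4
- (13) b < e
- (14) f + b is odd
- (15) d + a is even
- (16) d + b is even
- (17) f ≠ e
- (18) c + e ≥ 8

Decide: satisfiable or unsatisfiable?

Satisfiable

One satisfying assignment is a = 7, b = 5, c = 3, d = 3, e = 6, f = 4.
For the less obvious constraints — constraint 3: f - b = -1; constraint 5: f - b = -1; constraint 6: f + d = 7 — and the others hold by inspection.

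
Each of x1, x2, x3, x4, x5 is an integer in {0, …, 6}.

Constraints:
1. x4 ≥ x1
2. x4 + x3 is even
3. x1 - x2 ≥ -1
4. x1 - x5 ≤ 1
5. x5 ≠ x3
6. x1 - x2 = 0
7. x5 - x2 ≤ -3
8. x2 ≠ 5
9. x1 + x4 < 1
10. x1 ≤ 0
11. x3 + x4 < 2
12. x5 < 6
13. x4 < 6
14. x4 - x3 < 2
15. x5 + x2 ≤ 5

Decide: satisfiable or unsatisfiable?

Unsatisfiable

Constraints 3, 4, and 7 give x5 − x1 ≥ -1, x1 − x2 ≥ -1, x2 − x5 ≥ 3.
Adding all 3 inequalities: the left sides telescope to 0, and the right sides sum to (-1) + (-1) + 3 = 1. So 0 ≥ 1, which is false.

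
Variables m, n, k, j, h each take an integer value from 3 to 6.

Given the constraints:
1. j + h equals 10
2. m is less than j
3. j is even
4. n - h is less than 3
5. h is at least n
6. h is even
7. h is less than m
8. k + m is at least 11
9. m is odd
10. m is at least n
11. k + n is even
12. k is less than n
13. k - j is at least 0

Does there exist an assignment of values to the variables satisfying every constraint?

Unsatisfiable

Constraints 2, 5, 7, 12, and 13 give n ≤ h, h < m, m < j, j ≤ k, k < n. Chaining: n ≤ h < m < j ≤ k < n, which forces n < n — impossible.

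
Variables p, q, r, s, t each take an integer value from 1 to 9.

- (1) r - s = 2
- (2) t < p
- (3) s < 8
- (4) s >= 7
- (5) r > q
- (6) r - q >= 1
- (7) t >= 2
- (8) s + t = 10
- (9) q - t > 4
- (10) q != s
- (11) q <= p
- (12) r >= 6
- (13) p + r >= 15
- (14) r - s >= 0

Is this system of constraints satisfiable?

Satisfiable

Take p = 9, q = 8, r = 9, s = 7, t = 3. Then constraint 1: r - s = 2; constraint 6: r - q = 1, and every other listed constraint is also met.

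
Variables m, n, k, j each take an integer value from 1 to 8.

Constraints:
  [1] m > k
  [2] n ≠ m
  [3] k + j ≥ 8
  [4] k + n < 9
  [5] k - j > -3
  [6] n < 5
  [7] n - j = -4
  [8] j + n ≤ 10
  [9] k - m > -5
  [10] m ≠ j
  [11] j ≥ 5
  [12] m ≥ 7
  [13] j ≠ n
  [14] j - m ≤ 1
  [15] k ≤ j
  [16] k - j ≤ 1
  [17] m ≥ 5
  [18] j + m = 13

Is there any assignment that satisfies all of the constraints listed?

Satisfiable

Take m = 7, n = 2, k = 5, j = 6. Then constraint 3: k + j = 11; constraint 4: k + n = 7; constraint 5: k - j = -1, and every other listed constraint is also met.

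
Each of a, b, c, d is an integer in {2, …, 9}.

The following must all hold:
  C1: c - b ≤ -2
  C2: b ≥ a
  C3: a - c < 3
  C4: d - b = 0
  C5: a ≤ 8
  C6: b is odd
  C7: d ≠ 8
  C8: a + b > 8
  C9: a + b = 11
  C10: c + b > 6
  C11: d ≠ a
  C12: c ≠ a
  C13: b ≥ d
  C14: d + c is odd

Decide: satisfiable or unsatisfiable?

Satisfiable

Setting (a, b, c, d) = (4, 7, 2, 7) satisfies everything: constraint 1: c - b = -5; constraint 3: a - c = 2; constraint 4: d - b = 0, and the others follow.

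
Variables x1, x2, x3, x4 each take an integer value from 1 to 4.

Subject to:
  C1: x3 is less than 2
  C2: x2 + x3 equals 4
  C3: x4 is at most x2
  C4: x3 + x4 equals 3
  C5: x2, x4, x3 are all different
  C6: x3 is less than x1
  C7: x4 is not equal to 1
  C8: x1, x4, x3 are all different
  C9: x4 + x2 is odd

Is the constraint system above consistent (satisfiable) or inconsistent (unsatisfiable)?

Satisfiable

The assignment x1 = 3, x2 = 3, x3 = 1, x4 = 2 works:
  constraint 2 holds since x2 + x3 = 4.
  constraint 4 holds since x3 + x4 = 3.
The rest check out directly.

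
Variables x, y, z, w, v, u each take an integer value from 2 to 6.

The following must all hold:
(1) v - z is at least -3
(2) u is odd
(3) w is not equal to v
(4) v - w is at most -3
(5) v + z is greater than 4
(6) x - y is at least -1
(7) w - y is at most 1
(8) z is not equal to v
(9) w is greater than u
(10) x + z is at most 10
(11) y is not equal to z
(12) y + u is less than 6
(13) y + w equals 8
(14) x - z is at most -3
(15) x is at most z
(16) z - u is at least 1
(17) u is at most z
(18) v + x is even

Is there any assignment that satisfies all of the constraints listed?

Unsatisfiable

Constraints 1, 4, 6, 7, and 14 give x − y ≥ -1, y − w ≥ -1, w − v ≥ 3, v − z ≥ -3, z − x ≥ 3.
Adding all 5 inequalities: the left sides telescope to 0, and the right sides sum to (-1) + (-1) + 3 + (-3) + 3 = 1. So 0 ≥ 1, which is false.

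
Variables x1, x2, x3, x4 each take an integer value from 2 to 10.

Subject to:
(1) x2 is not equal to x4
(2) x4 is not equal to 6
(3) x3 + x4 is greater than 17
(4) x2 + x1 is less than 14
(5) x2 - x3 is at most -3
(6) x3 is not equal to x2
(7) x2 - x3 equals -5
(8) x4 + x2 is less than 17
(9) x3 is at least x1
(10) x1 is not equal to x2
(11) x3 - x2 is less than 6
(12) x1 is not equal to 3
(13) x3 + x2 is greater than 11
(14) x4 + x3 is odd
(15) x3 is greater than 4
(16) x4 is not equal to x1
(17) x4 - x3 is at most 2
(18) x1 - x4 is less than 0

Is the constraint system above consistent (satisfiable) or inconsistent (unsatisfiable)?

The assignment x1 = 9, x2 = 4, x3 = 9, x4 = 10 works:
  constraint 3 holds since x3 + x4 = 19.
  constraint 4 holds since x2 + x1 = 13.
  constraint 5 holds since x2 - x3 = -5.
The rest check out directly.

Satisfiable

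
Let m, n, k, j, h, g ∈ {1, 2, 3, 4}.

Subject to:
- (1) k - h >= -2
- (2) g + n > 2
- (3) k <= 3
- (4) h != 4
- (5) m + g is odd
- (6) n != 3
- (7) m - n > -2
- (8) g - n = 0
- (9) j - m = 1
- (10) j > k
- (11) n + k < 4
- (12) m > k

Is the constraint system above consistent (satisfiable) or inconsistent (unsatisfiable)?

Satisfiable

One satisfying assignment is m = 3, n = 2, k = 1, j = 4, h = 1, g = 2.
For the less obvious constraints — constraint 1: k - h = 0; constraint 2: g + n = 4 — and the others hold by inspection.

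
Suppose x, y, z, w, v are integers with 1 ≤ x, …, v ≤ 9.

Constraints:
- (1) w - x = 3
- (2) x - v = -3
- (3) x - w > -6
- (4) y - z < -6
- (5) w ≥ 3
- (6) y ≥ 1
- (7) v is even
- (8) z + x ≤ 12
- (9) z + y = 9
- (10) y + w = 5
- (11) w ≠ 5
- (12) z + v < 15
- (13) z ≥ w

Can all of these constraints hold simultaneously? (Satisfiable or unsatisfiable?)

Satisfiable

The assignment x = 1, y = 1, z = 8, w = 4, v = 4 works:
  constraint 1 holds since w - x = 3.
  constraint 2 holds since x - v = -3.
The rest check out directly.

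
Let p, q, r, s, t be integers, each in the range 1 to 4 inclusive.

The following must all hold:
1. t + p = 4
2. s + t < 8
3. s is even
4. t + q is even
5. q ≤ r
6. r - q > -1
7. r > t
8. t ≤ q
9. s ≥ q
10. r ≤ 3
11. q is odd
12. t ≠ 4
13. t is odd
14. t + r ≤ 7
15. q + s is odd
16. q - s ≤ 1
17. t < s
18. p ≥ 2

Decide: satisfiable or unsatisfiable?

Take p = 3, q = 3, r = 3, s = 4, t = 1. Then constraint 1: t + p = 4; constraint 2: s + t = 5; constraint 6: r - q = 0, and every other listed constraint is also met.

Satisfiable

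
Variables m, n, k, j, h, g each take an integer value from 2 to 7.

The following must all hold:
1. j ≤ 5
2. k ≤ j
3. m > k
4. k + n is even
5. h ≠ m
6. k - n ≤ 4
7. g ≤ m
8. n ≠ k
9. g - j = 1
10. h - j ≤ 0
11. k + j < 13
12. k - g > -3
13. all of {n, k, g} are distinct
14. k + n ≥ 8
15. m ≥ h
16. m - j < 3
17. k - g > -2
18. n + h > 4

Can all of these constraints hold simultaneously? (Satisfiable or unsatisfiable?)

Satisfiable

One satisfying assignment is m = 6, n = 3, k = 5, j = 5, h = 2, g = 6.
For the less obvious constraints — constraint 6: k - n = 2; constraint 9: g - j = 1 — and the others hold by inspection.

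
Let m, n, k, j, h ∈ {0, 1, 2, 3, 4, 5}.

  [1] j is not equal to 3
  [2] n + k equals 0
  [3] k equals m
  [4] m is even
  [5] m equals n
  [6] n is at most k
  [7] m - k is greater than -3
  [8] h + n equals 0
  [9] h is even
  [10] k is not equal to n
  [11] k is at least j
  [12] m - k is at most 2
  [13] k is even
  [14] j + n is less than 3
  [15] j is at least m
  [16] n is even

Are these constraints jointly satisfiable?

From constraints 3 and 5, k = m = n, so k = n. But constraint 10 says k ≠ n. Contradiction.

Unsatisfiable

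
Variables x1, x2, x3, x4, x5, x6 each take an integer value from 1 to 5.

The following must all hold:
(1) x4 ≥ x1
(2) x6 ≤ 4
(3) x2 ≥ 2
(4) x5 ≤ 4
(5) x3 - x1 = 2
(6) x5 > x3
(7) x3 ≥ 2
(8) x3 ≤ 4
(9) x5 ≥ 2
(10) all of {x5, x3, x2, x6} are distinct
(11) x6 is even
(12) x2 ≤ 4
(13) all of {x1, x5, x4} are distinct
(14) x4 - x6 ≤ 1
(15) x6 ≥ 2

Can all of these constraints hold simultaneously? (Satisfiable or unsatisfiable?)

Unsatisfiable

Constraints 2, 3, 4, 7, 8, 9, 12, and 15 confine each of x5, x3, x2, x6 to the 3 values {2, …, 4}.
Constraint 10 requires all 4 of them to be distinct, but only 3 values are available — impossible by the pigeonhole principle.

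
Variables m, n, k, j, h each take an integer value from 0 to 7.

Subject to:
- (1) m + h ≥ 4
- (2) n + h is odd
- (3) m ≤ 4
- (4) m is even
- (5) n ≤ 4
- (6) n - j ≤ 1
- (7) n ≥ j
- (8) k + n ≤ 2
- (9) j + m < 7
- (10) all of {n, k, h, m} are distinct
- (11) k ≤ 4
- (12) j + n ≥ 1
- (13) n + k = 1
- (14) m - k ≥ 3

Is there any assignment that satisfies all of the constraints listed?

Try m = 4, n = 1, k = 0, j = 1, h = 2.
Check constraint 1: m + h = 6; constraint 6: n - j = 0; constraint 8: k + n = 1. The remaining constraints are straightforward to verify.

Satisfiable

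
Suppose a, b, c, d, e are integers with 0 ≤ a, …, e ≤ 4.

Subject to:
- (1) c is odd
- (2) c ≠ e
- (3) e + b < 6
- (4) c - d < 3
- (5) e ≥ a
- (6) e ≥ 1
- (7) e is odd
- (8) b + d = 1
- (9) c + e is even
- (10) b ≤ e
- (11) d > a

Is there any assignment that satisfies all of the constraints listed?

One satisfying assignment is a = 0, b = 0, c = 1, d = 1, e = 3.
For the less obvious constraints — constraint 3: e + b = 3; constraint 4: c - d = 0; constraint 8: b + d = 1 — and the others hold by inspection.

Satisfiable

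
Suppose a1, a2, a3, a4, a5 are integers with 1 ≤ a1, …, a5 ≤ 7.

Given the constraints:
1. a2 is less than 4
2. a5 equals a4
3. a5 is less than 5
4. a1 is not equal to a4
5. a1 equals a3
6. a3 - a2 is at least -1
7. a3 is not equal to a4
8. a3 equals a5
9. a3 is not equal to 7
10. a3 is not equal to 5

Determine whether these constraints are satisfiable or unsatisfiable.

Unsatisfiable

From constraints 2, 5, and 8, a1 = a3 = a5 = a4, so a1 = a4. But constraint 4 says a1 ≠ a4. Contradiction.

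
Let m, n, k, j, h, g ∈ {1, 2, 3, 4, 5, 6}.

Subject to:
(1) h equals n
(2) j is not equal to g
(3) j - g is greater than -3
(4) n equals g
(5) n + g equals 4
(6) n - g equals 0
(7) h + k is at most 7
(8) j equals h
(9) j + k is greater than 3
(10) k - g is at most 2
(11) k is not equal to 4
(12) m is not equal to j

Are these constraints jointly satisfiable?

Unsatisfiable

From constraints 1, 4, and 8, j = h = n = g, so j = g. But constraint 2 says j ≠ g. Contradiction.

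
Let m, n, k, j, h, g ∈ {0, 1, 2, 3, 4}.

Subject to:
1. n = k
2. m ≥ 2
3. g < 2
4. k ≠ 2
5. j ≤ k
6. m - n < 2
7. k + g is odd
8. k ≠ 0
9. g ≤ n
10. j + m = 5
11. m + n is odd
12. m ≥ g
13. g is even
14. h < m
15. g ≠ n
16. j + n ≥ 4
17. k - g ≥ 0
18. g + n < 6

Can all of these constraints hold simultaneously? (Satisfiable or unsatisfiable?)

Satisfiable

One satisfying assignment is m = 2, n = 3, k = 3, j = 3, h = 0, g = 0.
For the less obvious constraints — constraint 6: m - n = -1; constraint 10: j + m = 5 — and the others hold by inspection.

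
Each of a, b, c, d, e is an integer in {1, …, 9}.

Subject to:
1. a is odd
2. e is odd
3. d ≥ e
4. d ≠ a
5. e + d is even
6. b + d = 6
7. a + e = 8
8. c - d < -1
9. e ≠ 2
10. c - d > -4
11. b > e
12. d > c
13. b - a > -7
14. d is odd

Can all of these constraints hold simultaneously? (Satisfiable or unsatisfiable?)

Satisfiable

Try a = 7, b = 3, c = 1, d = 3, e = 1.
Check constraint 6: b + d = 6; constraint 7: a + e = 8; constraint 8: c - d = -2. The remaining constraints are straightforward to verify.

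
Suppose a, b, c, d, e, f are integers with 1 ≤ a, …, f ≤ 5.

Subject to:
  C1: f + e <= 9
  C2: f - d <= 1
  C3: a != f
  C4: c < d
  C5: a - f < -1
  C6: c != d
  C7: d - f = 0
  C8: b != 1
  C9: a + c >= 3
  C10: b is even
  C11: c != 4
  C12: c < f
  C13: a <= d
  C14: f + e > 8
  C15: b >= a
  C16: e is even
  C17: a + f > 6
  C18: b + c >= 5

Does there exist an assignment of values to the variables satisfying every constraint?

The assignment a = 3, b = 4, c = 1, d = 5, e = 4, f = 5 works:
  constraint 1 holds since f + e = 9.
  constraint 2 holds since f - d = 0.
The rest check out directly.

Satisfiable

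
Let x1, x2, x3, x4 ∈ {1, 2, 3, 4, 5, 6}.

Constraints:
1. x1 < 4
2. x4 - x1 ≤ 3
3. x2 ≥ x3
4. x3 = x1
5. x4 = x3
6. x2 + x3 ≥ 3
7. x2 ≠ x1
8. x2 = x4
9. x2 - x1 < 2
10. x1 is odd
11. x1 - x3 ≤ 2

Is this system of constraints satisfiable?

From constraints 4, 5, and 8, x2 = x4 = x3 = x1, so x2 = x1. But constraint 7 says x2 ≠ x1. Contradiction.

Unsatisfiable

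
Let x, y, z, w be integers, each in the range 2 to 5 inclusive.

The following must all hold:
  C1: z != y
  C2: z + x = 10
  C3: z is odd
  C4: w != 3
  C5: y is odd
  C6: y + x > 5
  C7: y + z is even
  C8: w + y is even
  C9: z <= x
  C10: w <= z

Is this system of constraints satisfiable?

One satisfying assignment is x = 5, y = 3, z = 5, w = 5.
For the less obvious constraints — constraint 2: z + x = 10; constraint 6: y + x = 8 — and the others hold by inspection.

Satisfiable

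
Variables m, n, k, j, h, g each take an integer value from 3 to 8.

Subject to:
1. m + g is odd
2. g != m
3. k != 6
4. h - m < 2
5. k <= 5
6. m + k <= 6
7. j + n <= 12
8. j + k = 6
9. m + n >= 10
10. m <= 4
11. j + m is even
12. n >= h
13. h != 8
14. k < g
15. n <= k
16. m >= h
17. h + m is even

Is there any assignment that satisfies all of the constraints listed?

From constraint 10: m ≤ 4. From constraints 5 and 15: n ≤ k ≤ 5. Hence m + n ≤ 9. But constraint 9 requires m + n ≥ 10, and 10 > 9. Contradiction.

Unsatisfiable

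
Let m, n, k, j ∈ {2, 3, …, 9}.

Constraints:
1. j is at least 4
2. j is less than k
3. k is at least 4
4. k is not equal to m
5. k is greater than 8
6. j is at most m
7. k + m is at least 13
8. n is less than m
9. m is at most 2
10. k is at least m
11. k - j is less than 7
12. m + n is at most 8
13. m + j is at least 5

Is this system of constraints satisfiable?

Unsatisfiable

From constraint 1: j ≥ 4. From constraints 6 and 9: j ≤ m and m ≤ 2, so j ≤ 2. But 2 < 4, so no value of j works.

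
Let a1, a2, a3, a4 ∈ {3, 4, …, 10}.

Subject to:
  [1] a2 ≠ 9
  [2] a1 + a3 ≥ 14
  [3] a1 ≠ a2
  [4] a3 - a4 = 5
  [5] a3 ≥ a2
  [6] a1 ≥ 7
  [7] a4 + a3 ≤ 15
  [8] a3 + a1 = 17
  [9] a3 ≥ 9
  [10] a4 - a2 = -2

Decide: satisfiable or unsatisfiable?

Try a1 = 8, a2 = 6, a3 = 9, a4 = 4.
Check constraint 2: a1 + a3 = 17; constraint 4: a3 - a4 = 5. The remaining constraints are straightforward to verify.

Satisfiable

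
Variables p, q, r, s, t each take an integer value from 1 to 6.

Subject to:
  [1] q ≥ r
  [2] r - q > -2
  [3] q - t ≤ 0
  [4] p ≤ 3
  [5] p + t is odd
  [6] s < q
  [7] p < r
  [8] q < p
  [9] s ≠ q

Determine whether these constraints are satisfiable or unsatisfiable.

Unsatisfiable

Constraints 1, 7, and 8 give r ≤ q, q < p, p < r. Chaining: r ≤ q < p < r, which forces r < r — impossible.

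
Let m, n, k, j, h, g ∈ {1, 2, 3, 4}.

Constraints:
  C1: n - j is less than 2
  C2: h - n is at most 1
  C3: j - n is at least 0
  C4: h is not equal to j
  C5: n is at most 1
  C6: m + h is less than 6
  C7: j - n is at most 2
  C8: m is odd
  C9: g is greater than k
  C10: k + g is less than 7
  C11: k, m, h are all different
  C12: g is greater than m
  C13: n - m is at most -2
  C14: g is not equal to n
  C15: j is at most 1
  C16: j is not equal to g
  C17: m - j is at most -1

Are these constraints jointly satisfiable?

Unsatisfiable

Constraints 7, 13, and 17 give m − n ≥ 2, n − j ≥ -2, j − m ≥ 1.
Adding all 3 inequalities: the left sides telescope to 0, and the right sides sum to 2 + (-2) + 1 = 1. So 0 ≥ 1, which is false.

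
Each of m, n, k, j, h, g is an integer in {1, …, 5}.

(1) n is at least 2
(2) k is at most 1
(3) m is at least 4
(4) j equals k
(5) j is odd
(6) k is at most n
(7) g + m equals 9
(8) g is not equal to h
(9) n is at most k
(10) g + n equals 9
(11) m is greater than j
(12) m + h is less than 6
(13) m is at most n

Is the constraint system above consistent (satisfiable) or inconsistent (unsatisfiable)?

Unsatisfiable

From constraints 3 and 13: n ≥ m and m ≥ 4, so n ≥ 4. From constraints 2 and 9: n ≤ k and k ≤ 1, so n ≤ 1. But 1 < 4, so no value of n works.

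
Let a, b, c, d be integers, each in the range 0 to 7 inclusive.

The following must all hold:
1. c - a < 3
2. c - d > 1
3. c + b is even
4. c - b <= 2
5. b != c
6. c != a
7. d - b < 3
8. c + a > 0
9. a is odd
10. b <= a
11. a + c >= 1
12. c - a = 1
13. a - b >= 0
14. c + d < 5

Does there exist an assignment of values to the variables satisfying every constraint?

Satisfiable

Setting (a, b, c, d) = (1, 0, 2, 0) satisfies everything: constraint 1: c - a = 1; constraint 2: c - d = 2; constraint 4: c - b = 2, and the others follow.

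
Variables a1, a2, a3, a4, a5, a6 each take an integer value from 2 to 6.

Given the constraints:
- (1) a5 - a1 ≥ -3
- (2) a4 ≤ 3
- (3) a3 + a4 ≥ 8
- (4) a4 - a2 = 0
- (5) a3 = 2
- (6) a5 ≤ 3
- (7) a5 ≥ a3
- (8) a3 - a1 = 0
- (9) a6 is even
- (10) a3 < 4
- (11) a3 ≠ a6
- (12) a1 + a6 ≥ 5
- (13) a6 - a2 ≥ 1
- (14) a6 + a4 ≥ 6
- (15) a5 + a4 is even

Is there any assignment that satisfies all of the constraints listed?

Unsatisfiable

From constraints 6 and 7: a3 ≤ a5 ≤ 3. From constraint 2: a4 ≤ 3. Hence a3 + a4 ≤ 6. But constraint 3 requires a3 + a4 ≥ 8, and 8 > 6. Contradiction.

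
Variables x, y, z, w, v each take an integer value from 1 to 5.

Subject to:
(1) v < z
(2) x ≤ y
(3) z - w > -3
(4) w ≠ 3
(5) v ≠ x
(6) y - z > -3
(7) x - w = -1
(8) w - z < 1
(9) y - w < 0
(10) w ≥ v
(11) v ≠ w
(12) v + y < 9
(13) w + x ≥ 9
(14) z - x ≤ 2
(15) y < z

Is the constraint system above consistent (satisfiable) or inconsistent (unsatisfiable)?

Satisfiable

Take x = 4, y = 4, z = 5, w = 5, v = 2. Then constraint 3: z - w = 0; constraint 6: y - z = -1, and every other listed constraint is also met.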